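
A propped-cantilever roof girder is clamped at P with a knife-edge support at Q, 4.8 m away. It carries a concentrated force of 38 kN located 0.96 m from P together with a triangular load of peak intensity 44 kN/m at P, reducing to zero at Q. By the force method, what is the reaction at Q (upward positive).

R_Q = 23.25 kN

Release the roller at Q. Primary structure: cantilever fixed at P.
Primary-structure tip deflection at Q by superposition:
  point load 38 at a = 0.96: Pa²(3L − a)/(6EI) = 78.45/EI
  triangular load, peak 44 at the fixed end: w₀L⁴/(30EI) = 778.6/EI
  δ_0 = 857/EI
Flexibility coefficient — unit upward force at Q: δ_{QQ} = L³/(3EI) = 36.86/EI.
Compatibility at Q: δ_0 − R_Q·δ_{QQ} = 0, so R_Q = 857/36.86 = 23.25 kN.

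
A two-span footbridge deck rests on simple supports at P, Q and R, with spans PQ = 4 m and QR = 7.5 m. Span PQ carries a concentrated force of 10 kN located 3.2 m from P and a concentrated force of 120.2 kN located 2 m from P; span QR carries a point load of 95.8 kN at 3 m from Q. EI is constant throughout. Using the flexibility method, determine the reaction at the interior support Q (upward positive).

Insert a hinge at Q; M_Q is the redundant, and each span becomes simply supported.
Rotations at Q on the released spans (each span's end-slope, ×1/EI):
  span PQ: point load 10 at a = 3.2: Pab(L + a)/(6LEI) = 7.68/EI
  span PQ: point load 120.2 at a = 2: Pab(L + a)/(6LEI) = 120.2/EI
  span QR: point load 95.8 at a = 3: Pab(L + b)/(6LEI) = 344.9/EI
  relative rotation θ_0 = (127.9 + 344.9)/EI = 472.8/EI
A unit hogging moment at Q produces rotation L₁/(3EI) + L₂/(3EI) = 3.833/EI.
Slope continuity at Q: θ_0 = M_Q·3.833/EI, so M_Q = 472.8/3.833 = 123.3 kN·m (hogging).
Span PQ, ΣM about P with M_Q applied at Q: R_Q^{PQ}·4 = 272.4 + 123.3, so R_Q^{PQ} = 98.93 kN and R_P = 130.2 − 98.93 = 31.27 kN.
Span QR, ΣM about R: R_Q^{QR}·7.5 = 431.1 + 123.3, so R_Q^{QR} = 73.92 kN and R_R = 95.8 − 73.92 = 21.88 kN.
R_Q = 98.93 + 73.92 = 172.9 kN.

R_Q = 172.9 kN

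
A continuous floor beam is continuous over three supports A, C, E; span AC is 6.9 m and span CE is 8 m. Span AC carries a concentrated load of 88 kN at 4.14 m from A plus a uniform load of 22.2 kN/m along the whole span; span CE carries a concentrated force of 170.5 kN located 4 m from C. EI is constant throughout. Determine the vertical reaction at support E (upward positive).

R_E = 53.69 kN

Insert a hinge at C; M_C is the redundant, and each span becomes simply supported.
End slopes at the hinge C, treating each span as simply supported:
  span AC: point load 88 at a = 4.14: Pab(L + a)/(6LEI) = 268.1/EI
  span AC: UDL 22.2: wL³/(24EI) = 303.9/EI
  span CE: point load 170.5 at a = 4: Pab(L + b)/(6LEI) = 682/EI
  relative rotation θ_0 = (572 + 682)/EI = 1254/EI
A unit hogging moment at C produces rotation L₁/(3EI) + L₂/(3EI) = 4.967/EI.
Compatibility: M_C·(L₁+L₂)/(3EI) = θ_0, giving M_C = 252.5 kN·m (hogging).
Span CE, ΣM about E: R_C^{CE}·8 = 682 + 252.5, so R_C^{CE} = 116.8 kN and R_E = 170.5 − 116.8 = 53.69 kN.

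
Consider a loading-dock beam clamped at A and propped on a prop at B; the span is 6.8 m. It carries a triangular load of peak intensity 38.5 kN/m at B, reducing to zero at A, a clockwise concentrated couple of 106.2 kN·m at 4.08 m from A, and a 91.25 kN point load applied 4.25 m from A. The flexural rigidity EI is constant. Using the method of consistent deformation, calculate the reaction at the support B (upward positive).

R_B = 134 kN

Remove the prop at B; the released (primary) structure is a cantilever built in at A.
Downward deflection at the released point B due to the loads:
  triangular load, peak 38.5 at the free end: 11w₀L⁴/(120EI) = 7546/EI
  clockwise couple 106.2 at a = 4.08: M₀a(2L − a)/(2EI) = 2062/EI
  point load 91.25 at a = 4.25: Pa²(3L − a)/(6EI) = 4436/EI
  δ_0 = 14045/EI
Flexibility coefficient — unit upward force at B: δ_{BB} = L³/(3EI) = 104.8/EI.
Compatibility at B: δ_0 − R_B·δ_{BB} = 0, so R_B = 14045/104.8 = 134 kN.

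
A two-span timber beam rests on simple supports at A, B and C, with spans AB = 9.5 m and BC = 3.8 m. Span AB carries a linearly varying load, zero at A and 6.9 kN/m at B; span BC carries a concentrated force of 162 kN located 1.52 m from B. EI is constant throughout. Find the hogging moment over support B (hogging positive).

Take M_B as the redundant. Released structure: two simple spans AB and BC with a hinge at B.
Rotations at B on the released spans (each span's end-slope, ×1/EI):
  span AB: triangular load, peak 6.9: w₀L³/(45EI) = 131.5/EI
  span BC: point load 162 at a = 1.52: Pab(L + b)/(6LEI) = 149.7/EI
  relative rotation θ_0 = (131.5 + 149.7)/EI = 281.2/EI
A unit hogging moment at B produces rotation L₁/(3EI) + L₂/(3EI) = 4.433/EI.
Slope continuity at B: θ_0 = M_B·4.433/EI, so M_B = 281.2/4.433 = 63.42 kN·m (hogging).

M_B = 63.42 kN·m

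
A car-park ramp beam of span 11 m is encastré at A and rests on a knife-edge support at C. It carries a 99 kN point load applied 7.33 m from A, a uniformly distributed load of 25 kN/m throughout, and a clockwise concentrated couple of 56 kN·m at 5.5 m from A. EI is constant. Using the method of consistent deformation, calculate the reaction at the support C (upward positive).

R_C = 160.1 kN

Take the reaction at C as the redundant and release it; the primary structure is a cantilever fixed at A.
Primary-structure tip deflection at C by superposition:
  point load 99 at a = 7.33: Pa²(3L − a)/(6EI) = 22757/EI
  UDL 25: wL⁴/(8EI) = 45753/EI
  clockwise couple 56 at a = 5.5: M₀a(2L − a)/(2EI) = 2541/EI
  δ_0 = 71051/EI
Flexibility coefficient — unit upward force at C: δ_{CC} = L³/(3EI) = 443.7/EI.
The prop prevents deflection at C: R_C = δ_0/δ_{CC} = 71051/443.7 = 160.1 kN.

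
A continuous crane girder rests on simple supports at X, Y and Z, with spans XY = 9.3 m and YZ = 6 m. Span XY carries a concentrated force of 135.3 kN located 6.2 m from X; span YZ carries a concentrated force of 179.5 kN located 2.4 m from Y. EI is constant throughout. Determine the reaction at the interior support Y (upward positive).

R_Y = 259 kN

Insert a hinge at Y; M_Y is the redundant, and each span becomes simply supported.
Rotations at Y on the released spans (each span's end-slope, ×1/EI):
  span XY: point load 135.3 at a = 6.2: Pab(L + a)/(6LEI) = 722.4/EI
  span YZ: point load 179.5 at a = 2.4: Pab(L + b)/(6LEI) = 413.6/EI
  relative rotation θ_0 = (722.4 + 413.6)/EI = 1136/EI
A unit hogging moment at Y produces rotation L₁/(3EI) + L₂/(3EI) = 5.1/EI.
Compatibility: M_Y·(L₁+L₂)/(3EI) = θ_0, giving M_Y = 222.7 kN·m (hogging).
Span XY, ΣM about X with M_Y applied at Y: R_Y^{XY}·9.3 = 838.9 + 222.7, so R_Y^{XY} = 114.1 kN and R_X = 135.3 − 114.1 = 21.15 kN.
Span YZ, ΣM about Z: R_Y^{YZ}·6 = 646.2 + 222.7, so R_Y^{YZ} = 144.8 kN and R_Z = 179.5 − 144.8 = 34.68 kN.
R_Y = 114.1 + 144.8 = 259 kN.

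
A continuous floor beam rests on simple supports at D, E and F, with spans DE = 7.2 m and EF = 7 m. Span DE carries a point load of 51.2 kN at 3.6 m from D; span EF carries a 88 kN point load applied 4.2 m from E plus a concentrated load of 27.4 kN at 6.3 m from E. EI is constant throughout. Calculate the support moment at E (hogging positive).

Release continuity at E by inserting a hinge; the redundant is the internal moment M_E. The primary structure is two simply-supported spans DE and EF.
Discontinuity in slope at E on the released structure — sum the simple-span end rotations:
  span DE: point load 51.2 at a = 3.6: Pab(L + a)/(6LEI) = 165.9/EI
  span EF: point load 88 at a = 4.2: Pab(L + b)/(6LEI) = 241.5/EI
  span EF: point load 27.4 at a = 6.3: Pab(L + b)/(6LEI) = 22.15/EI
  relative rotation θ_0 = (165.9 + 263.6)/EI = 429.5/EI
A unit hogging moment at E produces rotation L₁/(3EI) + L₂/(3EI) = 4.733/EI.
Compatibility: M_E·(L₁+L₂)/(3EI) = θ_0, giving M_E = 90.74 kN·m (hogging).

M_E = 90.74 kN·m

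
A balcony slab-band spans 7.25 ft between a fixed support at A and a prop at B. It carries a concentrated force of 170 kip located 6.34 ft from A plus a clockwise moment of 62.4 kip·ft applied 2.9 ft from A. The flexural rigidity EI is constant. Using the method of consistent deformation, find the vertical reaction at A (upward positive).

R_A = 23.58 kip

Choose R_B as the redundant. The primary structure is the cantilever fixed at A.
Free-end deflection of the primary structure under the applied loading (downward +):
  point load 170 at a = 6.34: Pa²(3L − a)/(6EI) = 17550/EI
  clockwise couple 62.4 at a = 2.9: M₀a(2L − a)/(2EI) = 1050/EI
  δ_0 = 18600/EI
Flexibility coefficient — unit upward force at B: δ_{BB} = L³/(3EI) = 127/EI.
Compatibility at B: δ_0 − R_B·δ_{BB} = 0, so R_B = 18600/127 = 146.4 kip.
Vertical equilibrium: R_A = ΣP − R_B = 170 − 146.4 = 23.58 kip.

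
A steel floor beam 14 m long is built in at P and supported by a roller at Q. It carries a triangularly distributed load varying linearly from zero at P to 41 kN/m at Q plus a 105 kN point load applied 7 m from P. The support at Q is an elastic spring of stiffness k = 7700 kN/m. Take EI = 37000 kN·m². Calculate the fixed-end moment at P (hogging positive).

Take the reaction at Q as the redundant and release it; the primary structure is a cantilever fixed at P.
Primary-structure tip deflection at Q by superposition:
  triangular load, peak 41 at the free end: 11w₀L⁴/(120EI) = 144380/EI
  point load 105 at a = 7: Pa²(3L − a)/(6EI) = 30012/EI
  δ_0 = 174393/EI
Flexibility coefficient — unit upward force at Q: δ_{QQ} = L³/(3EI) = 914.7/EI.
With EI = 37000 kN·m²: δ_0 = 4.7133 m and δ_{QQ} = 0.024721 m/kN.
Compatibility — the spring shortens by R_Q/k under the reaction it provides: δ_0 − R_Q·δ_{QQ} = R_Q/k. With 1/k = 0.00013 m/kN, R_Q = δ_0 / (δ_{QQ} + 1/k) = 4.7133 / (0.024721 + 0.00013) = 189.7 kN.
Moment equilibrium about P: M_P = Σ(load moments about P) − R_Q·L = 3414 − 189.7×14 = 758.3 kN·m.

M_P = 758.3 kN·m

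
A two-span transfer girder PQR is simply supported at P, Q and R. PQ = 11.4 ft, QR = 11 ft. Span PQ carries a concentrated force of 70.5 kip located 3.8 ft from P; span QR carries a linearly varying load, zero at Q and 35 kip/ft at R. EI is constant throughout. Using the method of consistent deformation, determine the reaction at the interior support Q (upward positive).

Insert a hinge at Q; M_Q is the redundant, and each span becomes simply supported.
Discontinuity in slope at Q on the released structure — sum the simple-span end rotations:
  span PQ: point load 70.5 at a = 3.8: Pab(L + a)/(6LEI) = 452.5/EI
  span QR: triangular load, peak 35: 7w₀L³/(360EI) = 905.8/EI
  relative rotation θ_0 = (452.5 + 905.8)/EI = 1358/EI
A unit hogging moment at Q produces rotation L₁/(3EI) + L₂/(3EI) = 7.467/EI.
Compatibility: M_Q·(L₁+L₂)/(3EI) = θ_0, giving M_Q = 181.9 kip·ft (hogging).
Span PQ, ΣM about P with M_Q applied at Q: R_Q^{PQ}·11.4 = 267.9 + 181.9, so R_Q^{PQ} = 39.46 kip and R_P = 70.5 − 39.46 = 31.04 kip.
Span QR, ΣM about R: R_Q^{QR}·11 = 705.8 + 181.9, so R_Q^{QR} = 80.7 kip and R_R = 192.5 − 80.7 = 111.8 kip.
R_Q = 39.46 + 80.7 = 120.2 kip.

R_Q = 120.2 kip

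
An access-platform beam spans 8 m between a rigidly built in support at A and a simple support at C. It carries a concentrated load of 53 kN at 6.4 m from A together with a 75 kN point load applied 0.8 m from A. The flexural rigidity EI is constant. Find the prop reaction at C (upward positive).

R_C = 38.4 kN

Choose R_C as the redundant. The primary structure is the cantilever fixed at A.
Primary-structure tip deflection at C by superposition:
  point load 53 at a = 6.4: Pa²(3L − a)/(6EI) = 6368/EI
  point load 75 at a = 0.8: Pa²(3L − a)/(6EI) = 185.6/EI
  δ_0 = 6554/EI
Tip deflection under a unit load at C: L³/(3EI) = 170.7/EI.
The prop prevents deflection at C: R_C = δ_0/δ_{CC} = 6554/170.7 = 38.4 kN.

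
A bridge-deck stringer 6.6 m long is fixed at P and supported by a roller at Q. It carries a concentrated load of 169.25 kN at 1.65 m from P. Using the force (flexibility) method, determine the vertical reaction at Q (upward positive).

R_Q = 14.54 kN

Take the reaction at Q as the redundant and release it; the primary structure is a cantilever fixed at P.
Deflection at Q on the released cantilever, summing each load's contribution:
  point load 169.25 at a = 1.65: Pa²(3L − a)/(6EI) = 1394/EI
Flexibility coefficient — unit upward force at Q: δ_{QQ} = L³/(3EI) = 95.83/EI.
Compatibility at Q: δ_0 − R_Q·δ_{QQ} = 0, so R_Q = 1394/95.83 = 14.54 kN.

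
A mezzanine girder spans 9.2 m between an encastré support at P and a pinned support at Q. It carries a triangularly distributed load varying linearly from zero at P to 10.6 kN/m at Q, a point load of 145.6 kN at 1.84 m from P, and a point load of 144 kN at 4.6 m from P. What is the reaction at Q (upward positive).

R_Q = 79.97 kN

Remove the prop at Q; the released (primary) structure is a cantilever built in at P.
Primary-structure tip deflection at Q by superposition:
  triangular load, peak 10.6 at the free end: 11w₀L⁴/(120EI) = 6961/EI
  point load 145.6 at a = 1.84: Pa²(3L − a)/(6EI) = 2116/EI
  point load 144 at a = 4.6: Pa²(3L − a)/(6EI) = 11680/EI
  δ_0 = 20758/EI
Flexibility coefficient — unit upward force at Q: δ_{QQ} = L³/(3EI) = 259.6/EI.
Compatibility at Q: δ_0 − R_Q·δ_{QQ} = 0, so R_Q = 20758/259.6 = 79.97 kN.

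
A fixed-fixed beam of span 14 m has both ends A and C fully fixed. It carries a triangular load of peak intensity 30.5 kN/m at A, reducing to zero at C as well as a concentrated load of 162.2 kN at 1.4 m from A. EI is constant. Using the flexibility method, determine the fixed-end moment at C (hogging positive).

M_C = 219.7 kN·m

Release both end moments; the primary structure is a simply-supported span AC with redundants M_A and M_C.
On the primary (simply-supported) span, the end slopes from the loading are:
  at A: triangular load, peak 30.5: w₀L³/(45EI) = 1860/EI
  at C: triangular load, peak 30.5: 7w₀L³/(360EI) = 1627/EI
  at A: point load 162.2 at a = 1.4: Pab(L + b)/(6LEI) = 906/EI
  at C: point load 162.2 at a = 1.4: Pab(L + a)/(6LEI) = 524.6/EI
  θ_A0 = 2766/EI,  θ_C0 = 2152/EI
Flexibility coefficients: a unit moment at one end gives L/(3EI) there and L/(6EI) at the far end, so f₁₁ = f₂₂ = 4.667/EI and f₁₂ = f₂₁ = 2.333/EI.
Compatibility — zero rotation at each built-in end:
  4.667 M_A + 2.333 M_C = 2766
  2.333 M_A + 4.667 M_C = 2152
Solving the pair gives M_A = 482.8 kN·m and M_C = 219.7 kN·m (hogging).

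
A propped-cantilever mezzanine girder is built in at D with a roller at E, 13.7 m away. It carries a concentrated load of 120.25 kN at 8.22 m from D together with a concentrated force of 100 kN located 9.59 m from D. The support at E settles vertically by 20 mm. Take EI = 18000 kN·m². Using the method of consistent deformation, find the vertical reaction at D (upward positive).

R_D = 112.4 kN

Release the roller at E. Primary structure: cantilever fixed at D.
Deflection at E on the released cantilever, summing each load's contribution:
  point load 120.25 at a = 8.22: Pa²(3L − a)/(6EI) = 44526/EI
  point load 100 at a = 9.59: Pa²(3L − a)/(6EI) = 48299/EI
  δ_0 = 92824/EI
Flexibility coefficient — unit upward force at E: δ_{EE} = L³/(3EI) = 857.1/EI.
With EI = 18000 kN·m²: δ_0 = 5.1569 m and δ_{EE} = 0.047618 m/kN.
Compatibility — the beam at E must follow the support down by 0.02 m: δ_0 − R_E·δ_{EE} = 0.02, so R_E = (5.1569 − 0.02)/0.047618 = 107.9 kN.
Vertical equilibrium: R_D = ΣP − R_E = 220.2 − 107.9 = 112.4 kN.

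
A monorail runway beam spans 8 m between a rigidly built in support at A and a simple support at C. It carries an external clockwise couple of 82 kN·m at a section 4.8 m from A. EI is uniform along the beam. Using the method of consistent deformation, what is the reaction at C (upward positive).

Take the reaction at C as the redundant and release it; the primary structure is a cantilever fixed at A.
Primary-structure tip deflection at C by superposition:
  clockwise couple 82 at a = 4.8: M₀a(2L − a)/(2EI) = 2204/EI
Tip deflection under a unit load at C: L³/(3EI) = 170.7/EI.
Compatibility at C: δ_0 − R_C·δ_{CC} = 0, so R_C = 2204/170.7 = 12.91 kN.

R_C = 12.91 kN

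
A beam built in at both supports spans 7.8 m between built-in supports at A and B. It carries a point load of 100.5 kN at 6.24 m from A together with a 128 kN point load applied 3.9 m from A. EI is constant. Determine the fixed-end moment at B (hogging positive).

Release both end moments; the primary structure is a simply-supported span AB with redundants M_A and M_B.
Simple-span end rotations at A and B under the given loads:
  at A: point load 100.5 at a = 6.24: Pab(L + b)/(6LEI) = 195.7/EI
  at B: point load 100.5 at a = 6.24: Pab(L + a)/(6LEI) = 293.5/EI
  at A: point load 128 at a = 3.9: Pab(L + b)/(6LEI) = 486.7/EI
  at B: point load 128 at a = 3.9: Pab(L + a)/(6LEI) = 486.7/EI
  θ_A0 = 682.4/EI,  θ_B0 = 780.2/EI
Flexibility coefficients: a unit moment at one end gives L/(3EI) there and L/(6EI) at the far end, so f₁₁ = f₂₂ = 2.6/EI and f₁₂ = f₂₁ = 1.3/EI.
Compatibility — zero rotation at each built-in end:
  2.6 M_A + 1.3 M_B = 682.4
  1.3 M_A + 2.6 M_B = 780.2
Solving the pair gives M_A = 149.9 kN·m and M_B = 225.1 kN·m (hogging).

M_B = 225.1 kN·m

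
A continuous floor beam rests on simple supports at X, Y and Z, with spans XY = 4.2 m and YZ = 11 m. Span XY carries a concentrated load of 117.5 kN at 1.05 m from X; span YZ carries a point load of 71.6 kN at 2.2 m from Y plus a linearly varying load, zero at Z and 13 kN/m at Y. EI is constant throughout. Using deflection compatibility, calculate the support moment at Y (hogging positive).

M_Y = 173.9 kN·m

Take M_Y as the redundant. Released structure: two simple spans XY and YZ with a hinge at Y.
Discontinuity in slope at Y on the released structure — sum the simple-span end rotations:
  span XY: point load 117.5 at a = 1.05: Pab(L + a)/(6LEI) = 80.96/EI
  span YZ: point load 71.6 at a = 2.2: Pab(L + b)/(6LEI) = 415.9/EI
  span YZ: triangular load, peak 13: w₀L³/(45EI) = 384.5/EI
  relative rotation θ_0 = (80.96 + 800.4)/EI = 881.3/EI
A unit hogging moment at Y produces rotation L₁/(3EI) + L₂/(3EI) = 5.067/EI.
Slope continuity at Y: θ_0 = M_Y·5.067/EI, so M_Y = 881.3/5.067 = 173.9 kN·m (hogging).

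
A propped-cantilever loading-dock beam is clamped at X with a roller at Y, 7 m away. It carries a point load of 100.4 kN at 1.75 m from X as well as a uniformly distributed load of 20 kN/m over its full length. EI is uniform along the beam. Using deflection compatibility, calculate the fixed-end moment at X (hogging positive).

Release the roller at Y. Primary structure: cantilever fixed at X.
Free-end deflection of the primary structure under the applied loading (downward +):
  point load 100.4 at a = 1.75: Pa²(3L − a)/(6EI) = 986.5/EI
  UDL 20: wL⁴/(8EI) = 6002/EI
  δ_0 = 6989/EI
Tip deflection under a unit load at Y: L³/(3EI) = 114.3/EI.
Compatibility at Y: δ_0 − R_Y·δ_{YY} = 0, so R_Y = 6989/114.3 = 61.13 kN.
Moment equilibrium about X: M_X = Σ(load moments about X) − R_Y·L = 665.7 − 61.13×7 = 237.8 kN·m.

M_X = 237.8 kN·m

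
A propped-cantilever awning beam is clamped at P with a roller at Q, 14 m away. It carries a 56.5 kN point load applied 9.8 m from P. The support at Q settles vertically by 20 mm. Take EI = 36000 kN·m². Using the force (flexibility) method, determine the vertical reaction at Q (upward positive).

R_Q = 31.05 kN

Take the reaction at Q as the redundant and release it; the primary structure is a cantilever fixed at P.
Free-end deflection of the primary structure under the applied loading (downward +):
  point load 56.5 at a = 9.8: Pa²(3L − a)/(6EI) = 29121/EI
Tip deflection under a unit load at Q: L³/(3EI) = 914.7/EI.
With EI = 36000 kN·m²: δ_0 = 0.80891 m and δ_{QQ} = 0.025407 m/kN.
Compatibility — the beam at Q must follow the support down by 0.02 m: δ_0 − R_Q·δ_{QQ} = 0.02, so R_Q = (0.80891 − 0.02)/0.025407 = 31.05 kN.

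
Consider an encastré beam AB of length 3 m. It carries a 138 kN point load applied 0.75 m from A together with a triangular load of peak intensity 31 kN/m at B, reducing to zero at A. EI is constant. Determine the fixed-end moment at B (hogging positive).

M_B = 33.36 kN·m

Release both end moments; the primary structure is a simply-supported span AB with redundants M_A and M_B.
End rotations of the released simple span under the applied load (×1/EI):
  at A: point load 138 at a = 0.75: Pab(L + b)/(6LEI) = 67.92/EI
  at B: point load 138 at a = 0.75: Pab(L + a)/(6LEI) = 48.52/EI
  at A: triangular load, peak 31: 7w₀L³/(360EI) = 16.27/EI
  at B: triangular load, peak 31: w₀L³/(45EI) = 18.6/EI
  θ_A0 = 84.2/EI,  θ_B0 = 67.12/EI
Flexibility coefficients: a unit moment at one end gives L/(3EI) there and L/(6EI) at the far end, so f₁₁ = f₂₂ = 1/EI and f₁₂ = f₂₁ = 0.5/EI.
Compatibility — zero rotation at each built-in end:
  1 M_A + 0.5 M_B = 84.2
  0.5 M_A + 1 M_B = 67.12
Solving the pair gives M_A = 67.52 kN·m and M_B = 33.36 kN·m (hogging).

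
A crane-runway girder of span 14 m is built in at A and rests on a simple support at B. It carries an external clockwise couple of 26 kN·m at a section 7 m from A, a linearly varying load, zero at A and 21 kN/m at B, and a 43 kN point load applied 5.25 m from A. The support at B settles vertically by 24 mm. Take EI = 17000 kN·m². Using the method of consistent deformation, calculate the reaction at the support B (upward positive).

Take the reaction at B as the redundant and release it; the primary structure is a cantilever fixed at A.
Free-end deflection of the primary structure under the applied loading (downward +):
  clockwise couple 26 at a = 7: M₀a(2L − a)/(2EI) = 1911/EI
  triangular load, peak 21 at the free end: 11w₀L⁴/(120EI) = 73951/EI
  point load 43 at a = 5.25: Pa²(3L − a)/(6EI) = 7259/EI
  δ_0 = 83121/EI
Tip deflection under a unit load at B: L³/(3EI) = 914.7/EI.
With EI = 17000 kN·m²: δ_0 = 4.8895 m and δ_{BB} = 0.053804 m/kN.
Compatibility — the beam at B must follow the support down by 0.024 m: δ_0 − R_B·δ_{BB} = 0.024, so R_B = (4.8895 − 0.024)/0.053804 = 90.43 kN.

R_B = 90.43 kN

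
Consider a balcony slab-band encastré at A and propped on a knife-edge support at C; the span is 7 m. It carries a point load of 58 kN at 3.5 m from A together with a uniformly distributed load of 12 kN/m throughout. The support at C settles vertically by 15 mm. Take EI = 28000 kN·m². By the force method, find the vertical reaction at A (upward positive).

R_A = 96.05 kN

Take the reaction at C as the redundant and release it; the primary structure is a cantilever fixed at A.
Deflection at C on the released cantilever, summing each load's contribution:
  point load 58 at a = 3.5: Pa²(3L − a)/(6EI) = 2072/EI
  UDL 12: wL⁴/(8EI) = 3602/EI
  δ_0 = 5674/EI
Tip deflection under a unit load at C: L³/(3EI) = 114.3/EI.
With EI = 28000 kN·m²: δ_0 = 0.20264 m and δ_{CC} = 0.004083 m/kN.
Compatibility — the beam at C must follow the support down by 0.015 m: δ_0 − R_C·δ_{CC} = 0.015, so R_C = (0.20264 − 0.015)/0.004083 = 45.95 kN.
Vertical equilibrium: R_A = ΣP − R_C = 142 − 45.95 = 96.05 kN.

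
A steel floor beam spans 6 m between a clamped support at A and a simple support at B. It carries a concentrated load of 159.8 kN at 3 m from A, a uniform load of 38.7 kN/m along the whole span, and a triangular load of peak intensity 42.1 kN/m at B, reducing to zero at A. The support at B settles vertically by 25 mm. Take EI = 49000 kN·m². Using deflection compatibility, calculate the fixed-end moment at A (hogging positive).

Remove the prop at B; the released (primary) structure is a cantilever built in at A.
Deflection at B on the released cantilever, summing each load's contribution:
  point load 159.8 at a = 3: Pa²(3L − a)/(6EI) = 3596/EI
  UDL 38.7: wL⁴/(8EI) = 6269/EI
  triangular load, peak 42.1 at the free end: 11w₀L⁴/(120EI) = 5001/EI
  δ_0 = 14866/EI
Tip deflection under a unit load at B: L³/(3EI) = 72/EI.
With EI = 49000 kN·m²: δ_0 = 0.3034 m and δ_{BB} = 0.001469 m/kN.
Compatibility — the beam at B must follow the support down by 0.025 m: δ_0 − R_B·δ_{BB} = 0.025, so R_B = (0.3034 − 0.025)/0.001469 = 189.5 kN.
Moment equilibrium about A: M_A = Σ(load moments about A) − R_B·L = 1681 − 189.5×6 = 544.4 kN·m.

M_A = 544.4 kN·m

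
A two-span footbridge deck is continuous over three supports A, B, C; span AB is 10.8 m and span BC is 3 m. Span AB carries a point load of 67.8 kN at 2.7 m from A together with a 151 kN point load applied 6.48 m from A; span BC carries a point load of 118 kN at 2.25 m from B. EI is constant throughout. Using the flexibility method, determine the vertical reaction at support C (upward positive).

R_C = -18.57 kN

Insert a hinge at B; M_B is the redundant, and each span becomes simply supported.
Rotations at B on the released spans (each span's end-slope, ×1/EI):
  span AB: point load 67.8 at a = 2.7: Pab(L + a)/(6LEI) = 308.9/EI
  span AB: point load 151 at a = 6.48: Pab(L + a)/(6LEI) = 1127/EI
  span BC: point load 118 at a = 2.25: Pab(L + b)/(6LEI) = 41.48/EI
  relative rotation θ_0 = (1436 + 41.48)/EI = 1478/EI
A unit hogging moment at B produces rotation L₁/(3EI) + L₂/(3EI) = 4.6/EI.
Compatibility: M_B·(L₁+L₂)/(3EI) = θ_0, giving M_B = 321.2 kN·m (hogging).
Span BC, ΣM about C: R_B^{BC}·3 = 88.5 + 321.2, so R_B^{BC} = 136.6 kN and R_C = 118 − 136.6 = -18.57 kN.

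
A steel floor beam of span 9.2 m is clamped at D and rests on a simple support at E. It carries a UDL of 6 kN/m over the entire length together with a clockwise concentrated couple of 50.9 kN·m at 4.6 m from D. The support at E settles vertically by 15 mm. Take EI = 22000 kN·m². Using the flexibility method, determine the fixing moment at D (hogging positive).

M_D = 68.81 kN·m

Remove the prop at E; the released (primary) structure is a cantilever built in at D.
Primary-structure tip deflection at E by superposition:
  UDL 6: wL⁴/(8EI) = 5373/EI
  clockwise couple 50.9 at a = 4.6: M₀a(2L − a)/(2EI) = 1616/EI
  δ_0 = 6989/EI
Tip deflection under a unit load at E: L³/(3EI) = 259.6/EI.
With EI = 22000 kN·m²: δ_0 = 0.31766 m and δ_{EE} = 0.011798 m/kN.
Compatibility — the beam at E must follow the support down by 0.015 m: δ_0 − R_E·δ_{EE} = 0.015, so R_E = (0.31766 − 0.015)/0.011798 = 25.65 kN.
Moment equilibrium about D: M_D = Σ(load moments about D) − R_E·L = 304.8 − 25.65×9.2 = 68.81 kN·m.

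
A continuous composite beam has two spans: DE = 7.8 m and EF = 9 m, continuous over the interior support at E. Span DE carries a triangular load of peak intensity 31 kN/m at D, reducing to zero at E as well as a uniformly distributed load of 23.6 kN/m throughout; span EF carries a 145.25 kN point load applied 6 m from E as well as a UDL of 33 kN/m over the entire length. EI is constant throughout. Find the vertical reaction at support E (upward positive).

R_E = 429.1 kN

Take M_E as the redundant. Released structure: two simple spans DE and EF with a hinge at E.
Discontinuity in slope at E on the released structure — sum the simple-span end rotations:
  span DE: triangular load, peak 31: 7w₀L³/(360EI) = 286/EI
  span DE: UDL 23.6: wL³/(24EI) = 466.6/EI
  span EF: point load 145.25 at a = 6: Pab(L + b)/(6LEI) = 581/EI
  span EF: UDL 33: wL³/(24EI) = 1002/EI
  relative rotation θ_0 = (752.7 + 1583)/EI = 2336/EI
A unit hogging moment at E produces rotation L₁/(3EI) + L₂/(3EI) = 5.6/EI.
Slope continuity at E: θ_0 = M_E·5.6/EI, so M_E = 2336/5.6 = 417.2 kN·m (hogging).
Span DE, ΣM about D with M_E applied at E: R_E^{DE}·7.8 = 1032 + 417.2, so R_E^{DE} = 185.8 kN and R_D = 305 − 185.8 = 119.2 kN.
Span EF, ΣM about F: R_E^{EF}·9 = 1772 + 417.2, so R_E^{EF} = 243.3 kN and R_F = 442.2 − 243.3 = 199 kN.
R_E = 185.8 + 243.3 = 429.1 kN.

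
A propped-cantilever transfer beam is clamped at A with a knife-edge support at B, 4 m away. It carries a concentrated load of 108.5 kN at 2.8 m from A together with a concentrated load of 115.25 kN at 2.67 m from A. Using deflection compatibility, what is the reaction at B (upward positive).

R_B = 121 kN

Remove the prop at B; the released (primary) structure is a cantilever built in at A.
Free-end deflection of the primary structure under the applied loading (downward +):
  point load 108.5 at a = 2.8: Pa²(3L − a)/(6EI) = 1304/EI
  point load 115.25 at a = 2.67: Pa²(3L − a)/(6EI) = 1278/EI
  δ_0 = 2582/EI
Flexibility coefficient — unit upward force at B: δ_{BB} = L³/(3EI) = 21.33/EI.
Compatibility at B: δ_0 − R_B·δ_{BB} = 0, so R_B = 2582/21.33 = 121 kN.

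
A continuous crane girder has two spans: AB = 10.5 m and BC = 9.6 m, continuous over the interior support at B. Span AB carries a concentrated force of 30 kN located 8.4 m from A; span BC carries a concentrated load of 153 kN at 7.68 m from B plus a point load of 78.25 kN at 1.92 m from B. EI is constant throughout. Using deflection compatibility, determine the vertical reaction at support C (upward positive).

Insert a hinge at B; M_B is the redundant, and each span becomes simply supported.
Discontinuity in slope at B on the released structure — sum the simple-span end rotations:
  span AB: point load 30 at a = 8.4: Pab(L + a)/(6LEI) = 158.8/EI
  span BC: point load 153 at a = 7.68: Pab(L + b)/(6LEI) = 451.2/EI
  span BC: point load 78.25 at a = 1.92: Pab(L + b)/(6LEI) = 346.2/EI
  relative rotation θ_0 = (158.8 + 797.4)/EI = 956.1/EI
A unit hogging moment at B produces rotation L₁/(3EI) + L₂/(3EI) = 6.7/EI.
Slope continuity at B: θ_0 = M_B·6.7/EI, so M_B = 956.1/6.7 = 142.7 kN·m (hogging).
Span BC, ΣM about C: R_B^{BC}·9.6 = 894.7 + 142.7, so R_B^{BC} = 108.1 kN and R_C = 231.2 − 108.1 = 123.2 kN.

R_C = 123.2 kN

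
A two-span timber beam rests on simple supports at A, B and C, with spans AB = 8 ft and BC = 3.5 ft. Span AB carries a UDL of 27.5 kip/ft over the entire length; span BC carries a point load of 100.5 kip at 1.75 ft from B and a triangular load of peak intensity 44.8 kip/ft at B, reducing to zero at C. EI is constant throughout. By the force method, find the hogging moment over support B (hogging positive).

Take M_B as the redundant. Released structure: two simple spans AB and BC with a hinge at B.
Discontinuity in slope at B on the released structure — sum the simple-span end rotations:
  span AB: UDL 27.5: wL³/(24EI) = 586.7/EI
  span BC: point load 100.5 at a = 1.75: Pab(L + b)/(6LEI) = 76.95/EI
  span BC: triangular load, peak 44.8: w₀L³/(45EI) = 42.68/EI
  relative rotation θ_0 = (586.7 + 119.6)/EI = 706.3/EI
A unit hogging moment at B produces rotation L₁/(3EI) + L₂/(3EI) = 3.833/EI.
Slope continuity at B: θ_0 = M_B·3.833/EI, so M_B = 706.3/3.833 = 184.3 kip·ft (hogging).

M_B = 184.3 kip·ft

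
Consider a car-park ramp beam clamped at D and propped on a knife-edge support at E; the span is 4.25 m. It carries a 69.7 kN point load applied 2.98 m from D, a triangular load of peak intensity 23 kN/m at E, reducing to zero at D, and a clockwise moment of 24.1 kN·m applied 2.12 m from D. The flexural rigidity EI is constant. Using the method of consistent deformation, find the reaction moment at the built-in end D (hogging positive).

Take the reaction at E as the redundant and release it; the primary structure is a cantilever fixed at D.
Primary-structure tip deflection at E by superposition:
  point load 69.7 at a = 2.98: Pa²(3L − a)/(6EI) = 1008/EI
  triangular load, peak 23 at the free end: 11w₀L⁴/(120EI) = 687.9/EI
  clockwise couple 24.1 at a = 2.12: M₀a(2L − a)/(2EI) = 163/EI
  δ_0 = 1859/EI
Tip deflection under a unit load at E: L³/(3EI) = 25.59/EI.
The prop prevents deflection at E: R_E = δ_0/δ_{EE} = 1859/25.59 = 72.64 kN.
Moment equilibrium about D: M_D = Σ(load moments about D) − R_E·L = 370.3 − 72.64×4.25 = 61.57 kN·m.

M_D = 61.57 kN·m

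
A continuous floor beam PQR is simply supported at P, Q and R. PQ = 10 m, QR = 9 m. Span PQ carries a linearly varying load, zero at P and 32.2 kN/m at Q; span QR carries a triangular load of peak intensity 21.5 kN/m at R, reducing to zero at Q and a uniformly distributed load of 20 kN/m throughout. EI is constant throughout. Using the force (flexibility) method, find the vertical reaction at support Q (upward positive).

Take M_Q as the redundant. Released structure: two simple spans PQ and QR with a hinge at Q.
Discontinuity in slope at Q on the released structure — sum the simple-span end rotations:
  span PQ: triangular load, peak 32.2: w₀L³/(45EI) = 715.6/EI
  span QR: triangular load, peak 21.5: 7w₀L³/(360EI) = 304.8/EI
  span QR: UDL 20: wL³/(24EI) = 607.5/EI
  relative rotation θ_0 = (715.6 + 912.3)/EI = 1628/EI
A unit hogging moment at Q produces rotation L₁/(3EI) + L₂/(3EI) = 6.333/EI.
Compatibility: M_Q·(L₁+L₂)/(3EI) = θ_0, giving M_Q = 257 kN·m (hogging).
Span PQ, ΣM about P with M_Q applied at Q: R_Q^{PQ}·10 = 1073 + 257, so R_Q^{PQ} = 133 kN and R_P = 161 − 133 = 27.96 kN.
Span QR, ΣM about R: R_Q^{QR}·9 = 1100 + 257, so R_Q^{QR} = 150.8 kN and R_R = 276.8 − 150.8 = 125.9 kN.
R_Q = 133 + 150.8 = 283.8 kN.

R_Q = 283.8 kN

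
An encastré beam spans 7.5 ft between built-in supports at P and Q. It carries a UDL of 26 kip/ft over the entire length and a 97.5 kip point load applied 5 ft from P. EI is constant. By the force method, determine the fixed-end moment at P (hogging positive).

Take the two fixed-end moments M_P, M_Q as redundants; the released structure is the simple span PQ.
Simple-span end rotations at P and Q under the given loads:
  at P: UDL 26: wL³/(24EI) = 457/EI
  at Q: UDL 26: wL³/(24EI) = 457/EI
  at P: point load 97.5 at a = 5: Pab(L + b)/(6LEI) = 270.8/EI
  at Q: point load 97.5 at a = 5: Pab(L + a)/(6LEI) = 338.5/EI
  θ_P0 = 727.9/EI,  θ_Q0 = 795.6/EI
Flexibility coefficients: a unit moment at one end gives L/(3EI) there and L/(6EI) at the far end, so f₁₁ = f₂₂ = 2.5/EI and f₁₂ = f₂₁ = 1.25/EI.
Compatibility — zero rotation at each built-in end:
  2.5 M_P + 1.25 M_Q = 727.9
  1.25 M_P + 2.5 M_Q = 795.6
Solving the pair gives M_P = 176 kip·ft and M_Q = 230.2 kip·ft (hogging).

M_P = 176 kip·ft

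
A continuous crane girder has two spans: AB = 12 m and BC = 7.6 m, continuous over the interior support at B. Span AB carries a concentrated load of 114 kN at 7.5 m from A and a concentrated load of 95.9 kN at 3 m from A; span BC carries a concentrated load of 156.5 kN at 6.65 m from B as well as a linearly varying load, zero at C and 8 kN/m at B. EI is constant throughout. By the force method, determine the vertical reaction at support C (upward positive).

Release continuity at B by inserting a hinge; the redundant is the internal moment M_B. The primary structure is two simply-supported spans AB and BC.
Discontinuity in slope at B on the released structure — sum the simple-span end rotations:
  span AB: point load 114 at a = 7.5: Pab(L + a)/(6LEI) = 1042/EI
  span AB: point load 95.9 at a = 3: Pab(L + a)/(6LEI) = 539.4/EI
  span BC: point load 156.5 at a = 6.65: Pab(L + b)/(6LEI) = 185.4/EI
  span BC: triangular load, peak 8: w₀L³/(45EI) = 78.04/EI
  relative rotation θ_0 = (1581 + 263.4)/EI = 1845/EI
A unit hogging moment at B produces rotation L₁/(3EI) + L₂/(3EI) = 6.533/EI.
Slope continuity at B: θ_0 = M_B·6.533/EI, so M_B = 1845/6.533 = 282.4 kN·m (hogging).
Span BC, ΣM about C: R_B^{BC}·7.6 = 302.7 + 282.4, so R_B^{BC} = 76.98 kN and R_C = 186.9 − 76.98 = 109.9 kN.

R_C = 109.9 kN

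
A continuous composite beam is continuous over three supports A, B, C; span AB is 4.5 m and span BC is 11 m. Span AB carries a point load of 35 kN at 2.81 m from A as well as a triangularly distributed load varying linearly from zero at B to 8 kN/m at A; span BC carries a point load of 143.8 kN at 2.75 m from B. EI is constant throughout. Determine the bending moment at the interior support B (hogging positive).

M_B = 195.6 kN·m

Release continuity at B by inserting a hinge; the redundant is the internal moment M_B. The primary structure is two simply-supported spans AB and BC.
Rotations at B on the released spans (each span's end-slope, ×1/EI):
  span AB: point load 35 at a = 2.81: Pab(L + a)/(6LEI) = 45/EI
  span AB: triangular load, peak 8: 7w₀L³/(360EI) = 14.18/EI
  span BC: point load 143.8 at a = 2.75: Pab(L + b)/(6LEI) = 951.6/EI
  relative rotation θ_0 = (59.18 + 951.6)/EI = 1011/EI
A unit hogging moment at B produces rotation L₁/(3EI) + L₂/(3EI) = 5.167/EI.
Slope continuity at B: θ_0 = M_B·5.167/EI, so M_B = 1011/5.167 = 195.6 kN·m (hogging).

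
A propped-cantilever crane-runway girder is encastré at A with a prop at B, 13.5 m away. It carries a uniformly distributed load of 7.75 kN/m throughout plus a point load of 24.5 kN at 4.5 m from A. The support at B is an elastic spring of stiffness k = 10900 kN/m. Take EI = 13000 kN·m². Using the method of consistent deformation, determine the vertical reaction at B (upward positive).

Take the reaction at B as the redundant and release it; the primary structure is a cantilever fixed at A.
Deflection at B on the released cantilever, summing each load's contribution:
  UDL 7.75: wL⁴/(8EI) = 32177/EI
  point load 24.5 at a = 4.5: Pa²(3L − a)/(6EI) = 2977/EI
  δ_0 = 35154/EI
Flexibility coefficient — unit upward force at B: δ_{BB} = L³/(3EI) = 820.1/EI.
With EI = 13000 kN·m²: δ_0 = 2.7041 m and δ_{BB} = 0.063087 m/kN.
Compatibility — the spring shortens by R_B/k under the reaction it provides: δ_0 − R_B·δ_{BB} = R_B/k. With 1/k = 0.000092 m/kN, R_B = δ_0 / (δ_{BB} + 1/k) = 2.7041 / (0.063087 + 0.000092) = 42.8 kN.

R_B = 42.8 kN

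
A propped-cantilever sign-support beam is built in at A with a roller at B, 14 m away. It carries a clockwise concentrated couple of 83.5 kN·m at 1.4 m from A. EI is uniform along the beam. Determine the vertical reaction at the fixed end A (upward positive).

R_A = -1.7 kN

Take the reaction at B as the redundant and release it; the primary structure is a cantilever fixed at A.
Free-end deflection of the primary structure under the applied loading (downward +):
  clockwise couple 83.5 at a = 1.4: M₀a(2L − a)/(2EI) = 1555/EI
Tip deflection under a unit load at B: L³/(3EI) = 914.7/EI.
The prop prevents deflection at B: R_B = δ_0/δ_{BB} = 1555/914.7 = 1.7 kN.
Vertical equilibrium: R_A = ΣP − R_B = 0 − 1.7 = -1.7 kN.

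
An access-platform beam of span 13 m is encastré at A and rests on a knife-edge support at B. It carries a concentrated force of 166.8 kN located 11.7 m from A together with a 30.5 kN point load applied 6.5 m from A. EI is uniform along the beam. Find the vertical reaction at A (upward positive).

R_A = 45.91 kN

Take the reaction at B as the redundant and release it; the primary structure is a cantilever fixed at A.
Primary-structure tip deflection at B by superposition:
  point load 166.8 at a = 11.7: Pa²(3L − a)/(6EI) = 103891/EI
  point load 30.5 at a = 6.5: Pa²(3L − a)/(6EI) = 6980/EI
  δ_0 = 110871/EI
Flexibility coefficient — unit upward force at B: δ_{BB} = L³/(3EI) = 732.3/EI.
Compatibility at B: δ_0 − R_B·δ_{BB} = 0, so R_B = 110871/732.3 = 151.4 kN.
Vertical equilibrium: R_A = ΣP − R_B = 197.3 − 151.4 = 45.91 kN.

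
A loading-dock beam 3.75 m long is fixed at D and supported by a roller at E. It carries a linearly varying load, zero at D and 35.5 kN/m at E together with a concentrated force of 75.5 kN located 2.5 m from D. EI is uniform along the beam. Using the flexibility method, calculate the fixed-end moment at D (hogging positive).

Take the reaction at E as the redundant and release it; the primary structure is a cantilever fixed at D.
Downward deflection at the released point E due to the loads:
  triangular load, peak 35.5 at the free end: 11w₀L⁴/(120EI) = 643.5/EI
  point load 75.5 at a = 2.5: Pa²(3L − a)/(6EI) = 688.2/EI
  δ_0 = 1332/EI
Flexibility coefficient — unit upward force at E: δ_{EE} = L³/(3EI) = 17.58/EI.
The prop prevents deflection at E: R_E = δ_0/δ_{EE} = 1332/17.58 = 75.76 kN.
Moment equilibrium about D: M_D = Σ(load moments about D) − R_E·L = 355.2 − 75.76×3.75 = 71.07 kN·m.

M_D = 71.07 kN·m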